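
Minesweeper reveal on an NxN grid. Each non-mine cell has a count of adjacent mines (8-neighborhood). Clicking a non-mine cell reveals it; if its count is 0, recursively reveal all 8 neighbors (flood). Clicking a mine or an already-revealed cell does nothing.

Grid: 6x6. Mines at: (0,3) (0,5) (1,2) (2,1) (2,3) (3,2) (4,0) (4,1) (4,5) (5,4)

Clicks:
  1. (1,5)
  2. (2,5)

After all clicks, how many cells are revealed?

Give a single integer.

Answer: 6

Derivation:
Click 1 (1,5) count=1: revealed 1 new [(1,5)] -> total=1
Click 2 (2,5) count=0: revealed 5 new [(1,4) (2,4) (2,5) (3,4) (3,5)] -> total=6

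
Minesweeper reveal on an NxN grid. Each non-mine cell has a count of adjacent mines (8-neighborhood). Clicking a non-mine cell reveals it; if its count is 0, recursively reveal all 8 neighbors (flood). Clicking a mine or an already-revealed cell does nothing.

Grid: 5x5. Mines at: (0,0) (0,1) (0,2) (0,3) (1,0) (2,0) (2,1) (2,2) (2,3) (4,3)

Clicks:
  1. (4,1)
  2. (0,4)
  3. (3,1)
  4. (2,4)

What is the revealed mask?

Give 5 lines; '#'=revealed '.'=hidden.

Click 1 (4,1) count=0: revealed 6 new [(3,0) (3,1) (3,2) (4,0) (4,1) (4,2)] -> total=6
Click 2 (0,4) count=1: revealed 1 new [(0,4)] -> total=7
Click 3 (3,1) count=3: revealed 0 new [(none)] -> total=7
Click 4 (2,4) count=1: revealed 1 new [(2,4)] -> total=8

Answer: ....#
.....
....#
###..
###..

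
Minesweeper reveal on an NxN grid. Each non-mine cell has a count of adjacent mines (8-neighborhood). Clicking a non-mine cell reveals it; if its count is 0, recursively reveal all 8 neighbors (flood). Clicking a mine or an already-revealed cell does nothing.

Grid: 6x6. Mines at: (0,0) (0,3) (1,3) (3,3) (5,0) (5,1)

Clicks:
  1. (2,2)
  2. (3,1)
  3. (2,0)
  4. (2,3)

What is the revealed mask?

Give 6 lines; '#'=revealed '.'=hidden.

Click 1 (2,2) count=2: revealed 1 new [(2,2)] -> total=1
Click 2 (3,1) count=0: revealed 11 new [(1,0) (1,1) (1,2) (2,0) (2,1) (3,0) (3,1) (3,2) (4,0) (4,1) (4,2)] -> total=12
Click 3 (2,0) count=0: revealed 0 new [(none)] -> total=12
Click 4 (2,3) count=2: revealed 1 new [(2,3)] -> total=13

Answer: ......
###...
####..
###...
###...
......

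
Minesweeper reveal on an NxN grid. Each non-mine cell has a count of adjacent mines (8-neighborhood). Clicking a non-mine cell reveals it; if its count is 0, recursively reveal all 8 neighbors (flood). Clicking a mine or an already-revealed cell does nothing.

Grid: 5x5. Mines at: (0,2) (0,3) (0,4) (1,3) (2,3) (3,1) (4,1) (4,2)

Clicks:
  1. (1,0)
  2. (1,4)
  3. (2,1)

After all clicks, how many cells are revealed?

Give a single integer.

Click 1 (1,0) count=0: revealed 6 new [(0,0) (0,1) (1,0) (1,1) (2,0) (2,1)] -> total=6
Click 2 (1,4) count=4: revealed 1 new [(1,4)] -> total=7
Click 3 (2,1) count=1: revealed 0 new [(none)] -> total=7

Answer: 7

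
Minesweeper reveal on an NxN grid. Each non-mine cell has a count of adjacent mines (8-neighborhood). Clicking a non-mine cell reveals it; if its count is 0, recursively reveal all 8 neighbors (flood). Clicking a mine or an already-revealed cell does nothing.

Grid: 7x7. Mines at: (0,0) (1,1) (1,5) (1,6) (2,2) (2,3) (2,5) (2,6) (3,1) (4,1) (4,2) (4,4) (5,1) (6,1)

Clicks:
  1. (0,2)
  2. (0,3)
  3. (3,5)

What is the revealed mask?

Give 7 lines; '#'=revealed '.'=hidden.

Answer: ..###..
..###..
.......
.....#.
.......
.......
.......

Derivation:
Click 1 (0,2) count=1: revealed 1 new [(0,2)] -> total=1
Click 2 (0,3) count=0: revealed 5 new [(0,3) (0,4) (1,2) (1,3) (1,4)] -> total=6
Click 3 (3,5) count=3: revealed 1 new [(3,5)] -> total=7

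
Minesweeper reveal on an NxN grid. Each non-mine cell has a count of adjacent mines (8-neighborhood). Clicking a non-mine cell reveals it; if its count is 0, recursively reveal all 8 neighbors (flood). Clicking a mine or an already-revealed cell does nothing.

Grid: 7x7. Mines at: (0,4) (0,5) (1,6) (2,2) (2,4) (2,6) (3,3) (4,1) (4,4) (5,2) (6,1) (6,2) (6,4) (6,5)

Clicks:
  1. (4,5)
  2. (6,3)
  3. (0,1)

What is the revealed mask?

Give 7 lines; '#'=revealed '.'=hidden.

Answer: ####...
####...
##.....
##.....
.....#.
.......
...#...

Derivation:
Click 1 (4,5) count=1: revealed 1 new [(4,5)] -> total=1
Click 2 (6,3) count=3: revealed 1 new [(6,3)] -> total=2
Click 3 (0,1) count=0: revealed 12 new [(0,0) (0,1) (0,2) (0,3) (1,0) (1,1) (1,2) (1,3) (2,0) (2,1) (3,0) (3,1)] -> total=14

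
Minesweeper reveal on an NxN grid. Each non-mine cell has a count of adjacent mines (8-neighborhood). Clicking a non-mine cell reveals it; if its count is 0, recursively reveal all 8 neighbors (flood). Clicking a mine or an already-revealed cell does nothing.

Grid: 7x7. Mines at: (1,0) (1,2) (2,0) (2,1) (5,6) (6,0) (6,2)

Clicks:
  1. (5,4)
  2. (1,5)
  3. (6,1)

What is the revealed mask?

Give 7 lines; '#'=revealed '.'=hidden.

Click 1 (5,4) count=0: revealed 36 new [(0,3) (0,4) (0,5) (0,6) (1,3) (1,4) (1,5) (1,6) (2,2) (2,3) (2,4) (2,5) (2,6) (3,0) (3,1) (3,2) (3,3) (3,4) (3,5) (3,6) (4,0) (4,1) (4,2) (4,3) (4,4) (4,5) (4,6) (5,0) (5,1) (5,2) (5,3) (5,4) (5,5) (6,3) (6,4) (6,5)] -> total=36
Click 2 (1,5) count=0: revealed 0 new [(none)] -> total=36
Click 3 (6,1) count=2: revealed 1 new [(6,1)] -> total=37

Answer: ...####
...####
..#####
#######
#######
######.
.#.###.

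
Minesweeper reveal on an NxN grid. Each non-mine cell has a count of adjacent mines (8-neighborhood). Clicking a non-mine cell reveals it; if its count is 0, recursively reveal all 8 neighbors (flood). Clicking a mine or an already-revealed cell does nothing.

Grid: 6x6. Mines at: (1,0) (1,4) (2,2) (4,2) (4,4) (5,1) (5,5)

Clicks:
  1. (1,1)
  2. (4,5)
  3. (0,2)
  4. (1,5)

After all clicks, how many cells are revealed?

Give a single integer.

Click 1 (1,1) count=2: revealed 1 new [(1,1)] -> total=1
Click 2 (4,5) count=2: revealed 1 new [(4,5)] -> total=2
Click 3 (0,2) count=0: revealed 5 new [(0,1) (0,2) (0,3) (1,2) (1,3)] -> total=7
Click 4 (1,5) count=1: revealed 1 new [(1,5)] -> total=8

Answer: 8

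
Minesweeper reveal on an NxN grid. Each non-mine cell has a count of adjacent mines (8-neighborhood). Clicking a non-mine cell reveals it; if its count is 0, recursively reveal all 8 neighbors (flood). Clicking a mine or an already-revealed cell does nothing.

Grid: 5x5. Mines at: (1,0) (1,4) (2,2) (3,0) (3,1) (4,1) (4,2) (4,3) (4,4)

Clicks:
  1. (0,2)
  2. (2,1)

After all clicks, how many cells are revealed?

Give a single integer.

Click 1 (0,2) count=0: revealed 6 new [(0,1) (0,2) (0,3) (1,1) (1,2) (1,3)] -> total=6
Click 2 (2,1) count=4: revealed 1 new [(2,1)] -> total=7

Answer: 7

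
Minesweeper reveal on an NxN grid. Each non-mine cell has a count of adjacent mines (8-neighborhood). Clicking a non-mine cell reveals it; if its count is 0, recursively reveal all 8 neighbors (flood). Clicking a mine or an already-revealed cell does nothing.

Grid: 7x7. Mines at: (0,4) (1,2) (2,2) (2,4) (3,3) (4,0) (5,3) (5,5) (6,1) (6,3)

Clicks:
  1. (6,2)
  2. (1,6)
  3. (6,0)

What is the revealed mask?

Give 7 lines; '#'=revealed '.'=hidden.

Click 1 (6,2) count=3: revealed 1 new [(6,2)] -> total=1
Click 2 (1,6) count=0: revealed 10 new [(0,5) (0,6) (1,5) (1,6) (2,5) (2,6) (3,5) (3,6) (4,5) (4,6)] -> total=11
Click 3 (6,0) count=1: revealed 1 new [(6,0)] -> total=12

Answer: .....##
.....##
.....##
.....##
.....##
.......
#.#....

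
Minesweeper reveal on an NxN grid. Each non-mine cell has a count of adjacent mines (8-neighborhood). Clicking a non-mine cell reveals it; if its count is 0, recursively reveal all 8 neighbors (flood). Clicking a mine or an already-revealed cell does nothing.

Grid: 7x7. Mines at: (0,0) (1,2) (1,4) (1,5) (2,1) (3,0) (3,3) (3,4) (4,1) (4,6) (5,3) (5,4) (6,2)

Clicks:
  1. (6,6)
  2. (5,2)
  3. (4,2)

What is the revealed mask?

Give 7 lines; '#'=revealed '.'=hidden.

Click 1 (6,6) count=0: revealed 4 new [(5,5) (5,6) (6,5) (6,6)] -> total=4
Click 2 (5,2) count=3: revealed 1 new [(5,2)] -> total=5
Click 3 (4,2) count=3: revealed 1 new [(4,2)] -> total=6

Answer: .......
.......
.......
.......
..#....
..#..##
.....##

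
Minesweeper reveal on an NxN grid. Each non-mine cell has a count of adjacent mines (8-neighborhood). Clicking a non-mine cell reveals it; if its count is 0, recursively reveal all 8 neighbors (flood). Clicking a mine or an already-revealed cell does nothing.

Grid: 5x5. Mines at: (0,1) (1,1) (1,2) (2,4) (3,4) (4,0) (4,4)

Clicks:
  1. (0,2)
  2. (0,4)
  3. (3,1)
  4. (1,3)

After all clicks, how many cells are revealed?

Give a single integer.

Answer: 6

Derivation:
Click 1 (0,2) count=3: revealed 1 new [(0,2)] -> total=1
Click 2 (0,4) count=0: revealed 4 new [(0,3) (0,4) (1,3) (1,4)] -> total=5
Click 3 (3,1) count=1: revealed 1 new [(3,1)] -> total=6
Click 4 (1,3) count=2: revealed 0 new [(none)] -> total=6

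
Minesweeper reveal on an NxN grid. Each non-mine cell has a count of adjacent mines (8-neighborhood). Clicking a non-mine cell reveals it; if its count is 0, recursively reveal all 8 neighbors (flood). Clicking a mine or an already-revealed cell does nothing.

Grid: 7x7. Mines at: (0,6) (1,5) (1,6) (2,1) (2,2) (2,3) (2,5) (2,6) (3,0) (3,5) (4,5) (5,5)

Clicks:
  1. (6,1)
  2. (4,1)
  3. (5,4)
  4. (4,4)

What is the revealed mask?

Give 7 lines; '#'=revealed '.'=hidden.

Click 1 (6,1) count=0: revealed 19 new [(3,1) (3,2) (3,3) (3,4) (4,0) (4,1) (4,2) (4,3) (4,4) (5,0) (5,1) (5,2) (5,3) (5,4) (6,0) (6,1) (6,2) (6,3) (6,4)] -> total=19
Click 2 (4,1) count=1: revealed 0 new [(none)] -> total=19
Click 3 (5,4) count=2: revealed 0 new [(none)] -> total=19
Click 4 (4,4) count=3: revealed 0 new [(none)] -> total=19

Answer: .......
.......
.......
.####..
#####..
#####..
#####..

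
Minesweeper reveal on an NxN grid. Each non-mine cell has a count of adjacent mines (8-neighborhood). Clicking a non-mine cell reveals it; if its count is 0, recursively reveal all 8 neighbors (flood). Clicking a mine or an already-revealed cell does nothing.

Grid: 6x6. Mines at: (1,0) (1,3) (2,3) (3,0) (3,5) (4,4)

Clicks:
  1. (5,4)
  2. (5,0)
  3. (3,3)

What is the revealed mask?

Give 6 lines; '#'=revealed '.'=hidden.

Click 1 (5,4) count=1: revealed 1 new [(5,4)] -> total=1
Click 2 (5,0) count=0: revealed 11 new [(3,1) (3,2) (3,3) (4,0) (4,1) (4,2) (4,3) (5,0) (5,1) (5,2) (5,3)] -> total=12
Click 3 (3,3) count=2: revealed 0 new [(none)] -> total=12

Answer: ......
......
......
.###..
####..
#####.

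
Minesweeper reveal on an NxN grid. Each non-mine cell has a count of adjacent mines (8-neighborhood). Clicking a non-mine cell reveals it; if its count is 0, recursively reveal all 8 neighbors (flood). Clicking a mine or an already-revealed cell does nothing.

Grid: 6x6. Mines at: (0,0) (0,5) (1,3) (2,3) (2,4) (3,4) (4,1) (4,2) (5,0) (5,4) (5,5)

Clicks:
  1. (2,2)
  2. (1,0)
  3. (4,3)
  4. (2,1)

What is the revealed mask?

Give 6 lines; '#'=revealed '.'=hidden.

Click 1 (2,2) count=2: revealed 1 new [(2,2)] -> total=1
Click 2 (1,0) count=1: revealed 1 new [(1,0)] -> total=2
Click 3 (4,3) count=3: revealed 1 new [(4,3)] -> total=3
Click 4 (2,1) count=0: revealed 7 new [(1,1) (1,2) (2,0) (2,1) (3,0) (3,1) (3,2)] -> total=10

Answer: ......
###...
###...
###...
...#..
......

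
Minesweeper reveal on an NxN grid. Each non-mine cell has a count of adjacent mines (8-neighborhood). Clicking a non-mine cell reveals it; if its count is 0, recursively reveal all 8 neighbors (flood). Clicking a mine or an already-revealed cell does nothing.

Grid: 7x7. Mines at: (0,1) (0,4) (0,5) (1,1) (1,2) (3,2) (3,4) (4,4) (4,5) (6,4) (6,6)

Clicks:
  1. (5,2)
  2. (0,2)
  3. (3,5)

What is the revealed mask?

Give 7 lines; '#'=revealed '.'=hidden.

Click 1 (5,2) count=0: revealed 16 new [(2,0) (2,1) (3,0) (3,1) (4,0) (4,1) (4,2) (4,3) (5,0) (5,1) (5,2) (5,3) (6,0) (6,1) (6,2) (6,3)] -> total=16
Click 2 (0,2) count=3: revealed 1 new [(0,2)] -> total=17
Click 3 (3,5) count=3: revealed 1 new [(3,5)] -> total=18

Answer: ..#....
.......
##.....
##...#.
####...
####...
####...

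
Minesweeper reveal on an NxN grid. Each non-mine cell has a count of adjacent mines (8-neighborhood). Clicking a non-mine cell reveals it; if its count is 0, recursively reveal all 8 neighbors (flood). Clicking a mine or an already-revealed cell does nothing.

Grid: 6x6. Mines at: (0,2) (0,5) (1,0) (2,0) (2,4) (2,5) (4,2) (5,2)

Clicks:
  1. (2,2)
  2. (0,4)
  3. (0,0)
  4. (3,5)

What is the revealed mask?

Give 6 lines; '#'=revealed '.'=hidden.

Answer: #...#.
.###..
.###..
.###.#
......
......

Derivation:
Click 1 (2,2) count=0: revealed 9 new [(1,1) (1,2) (1,3) (2,1) (2,2) (2,3) (3,1) (3,2) (3,3)] -> total=9
Click 2 (0,4) count=1: revealed 1 new [(0,4)] -> total=10
Click 3 (0,0) count=1: revealed 1 new [(0,0)] -> total=11
Click 4 (3,5) count=2: revealed 1 new [(3,5)] -> total=12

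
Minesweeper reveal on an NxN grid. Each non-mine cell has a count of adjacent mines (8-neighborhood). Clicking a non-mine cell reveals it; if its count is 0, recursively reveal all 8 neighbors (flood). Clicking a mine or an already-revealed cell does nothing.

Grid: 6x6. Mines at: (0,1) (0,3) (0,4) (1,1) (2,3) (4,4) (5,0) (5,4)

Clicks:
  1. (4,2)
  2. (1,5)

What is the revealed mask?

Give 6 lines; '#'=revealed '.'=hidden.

Answer: ......
.....#
###...
####..
####..
.###..

Derivation:
Click 1 (4,2) count=0: revealed 14 new [(2,0) (2,1) (2,2) (3,0) (3,1) (3,2) (3,3) (4,0) (4,1) (4,2) (4,3) (5,1) (5,2) (5,3)] -> total=14
Click 2 (1,5) count=1: revealed 1 new [(1,5)] -> total=15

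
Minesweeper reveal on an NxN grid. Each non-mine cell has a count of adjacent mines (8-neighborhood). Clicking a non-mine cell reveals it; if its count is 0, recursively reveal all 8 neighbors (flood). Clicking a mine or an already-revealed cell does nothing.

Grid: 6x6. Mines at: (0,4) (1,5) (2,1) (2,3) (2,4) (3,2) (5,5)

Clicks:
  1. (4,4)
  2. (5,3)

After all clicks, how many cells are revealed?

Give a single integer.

Click 1 (4,4) count=1: revealed 1 new [(4,4)] -> total=1
Click 2 (5,3) count=0: revealed 11 new [(3,0) (3,1) (4,0) (4,1) (4,2) (4,3) (5,0) (5,1) (5,2) (5,3) (5,4)] -> total=12

Answer: 12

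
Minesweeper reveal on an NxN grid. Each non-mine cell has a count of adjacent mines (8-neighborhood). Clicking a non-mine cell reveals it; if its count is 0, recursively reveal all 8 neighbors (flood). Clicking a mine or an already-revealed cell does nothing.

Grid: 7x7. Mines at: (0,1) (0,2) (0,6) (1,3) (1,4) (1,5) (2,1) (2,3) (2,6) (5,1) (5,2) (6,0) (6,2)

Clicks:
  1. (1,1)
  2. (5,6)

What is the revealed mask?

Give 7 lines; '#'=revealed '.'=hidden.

Click 1 (1,1) count=3: revealed 1 new [(1,1)] -> total=1
Click 2 (5,6) count=0: revealed 16 new [(3,3) (3,4) (3,5) (3,6) (4,3) (4,4) (4,5) (4,6) (5,3) (5,4) (5,5) (5,6) (6,3) (6,4) (6,5) (6,6)] -> total=17

Answer: .......
.#.....
.......
...####
...####
...####
...####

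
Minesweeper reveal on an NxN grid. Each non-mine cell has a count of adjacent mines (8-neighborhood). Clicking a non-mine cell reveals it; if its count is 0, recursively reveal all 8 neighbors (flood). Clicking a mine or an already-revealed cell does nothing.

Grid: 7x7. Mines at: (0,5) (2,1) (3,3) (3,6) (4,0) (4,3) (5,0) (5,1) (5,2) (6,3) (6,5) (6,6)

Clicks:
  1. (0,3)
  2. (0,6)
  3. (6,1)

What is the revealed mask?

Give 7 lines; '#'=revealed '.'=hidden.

Answer: #####.#
#####..
..###..
.......
.......
.......
.#.....

Derivation:
Click 1 (0,3) count=0: revealed 13 new [(0,0) (0,1) (0,2) (0,3) (0,4) (1,0) (1,1) (1,2) (1,3) (1,4) (2,2) (2,3) (2,4)] -> total=13
Click 2 (0,6) count=1: revealed 1 new [(0,6)] -> total=14
Click 3 (6,1) count=3: revealed 1 new [(6,1)] -> total=15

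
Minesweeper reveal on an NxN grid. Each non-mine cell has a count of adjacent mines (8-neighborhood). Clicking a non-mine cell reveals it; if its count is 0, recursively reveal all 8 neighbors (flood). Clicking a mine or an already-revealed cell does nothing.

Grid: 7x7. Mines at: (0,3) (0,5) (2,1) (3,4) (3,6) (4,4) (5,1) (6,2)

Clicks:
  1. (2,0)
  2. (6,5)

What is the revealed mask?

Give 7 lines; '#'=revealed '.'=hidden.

Answer: .......
.......
#......
.......
.....##
...####
...####

Derivation:
Click 1 (2,0) count=1: revealed 1 new [(2,0)] -> total=1
Click 2 (6,5) count=0: revealed 10 new [(4,5) (4,6) (5,3) (5,4) (5,5) (5,6) (6,3) (6,4) (6,5) (6,6)] -> total=11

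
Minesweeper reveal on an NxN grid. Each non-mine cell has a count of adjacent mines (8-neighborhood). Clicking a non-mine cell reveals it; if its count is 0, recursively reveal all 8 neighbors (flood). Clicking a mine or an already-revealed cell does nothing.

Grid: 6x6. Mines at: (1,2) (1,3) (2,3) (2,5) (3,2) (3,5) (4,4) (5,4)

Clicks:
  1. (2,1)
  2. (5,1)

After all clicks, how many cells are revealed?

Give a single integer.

Answer: 16

Derivation:
Click 1 (2,1) count=2: revealed 1 new [(2,1)] -> total=1
Click 2 (5,1) count=0: revealed 15 new [(0,0) (0,1) (1,0) (1,1) (2,0) (3,0) (3,1) (4,0) (4,1) (4,2) (4,3) (5,0) (5,1) (5,2) (5,3)] -> total=16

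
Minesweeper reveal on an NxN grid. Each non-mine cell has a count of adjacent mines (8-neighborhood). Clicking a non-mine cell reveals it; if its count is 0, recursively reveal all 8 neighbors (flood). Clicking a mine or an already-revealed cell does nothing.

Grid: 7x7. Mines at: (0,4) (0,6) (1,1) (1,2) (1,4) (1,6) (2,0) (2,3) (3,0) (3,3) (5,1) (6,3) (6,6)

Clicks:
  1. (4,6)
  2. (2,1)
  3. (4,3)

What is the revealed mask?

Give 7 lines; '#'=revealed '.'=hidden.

Click 1 (4,6) count=0: revealed 12 new [(2,4) (2,5) (2,6) (3,4) (3,5) (3,6) (4,4) (4,5) (4,6) (5,4) (5,5) (5,6)] -> total=12
Click 2 (2,1) count=4: revealed 1 new [(2,1)] -> total=13
Click 3 (4,3) count=1: revealed 1 new [(4,3)] -> total=14

Answer: .......
.......
.#..###
....###
...####
....###
.......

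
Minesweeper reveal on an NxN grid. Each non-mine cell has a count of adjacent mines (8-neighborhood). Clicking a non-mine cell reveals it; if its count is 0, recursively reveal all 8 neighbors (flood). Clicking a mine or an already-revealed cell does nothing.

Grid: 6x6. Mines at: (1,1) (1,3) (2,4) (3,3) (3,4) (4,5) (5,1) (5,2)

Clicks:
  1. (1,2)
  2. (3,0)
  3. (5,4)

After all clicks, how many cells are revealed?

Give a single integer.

Answer: 11

Derivation:
Click 1 (1,2) count=2: revealed 1 new [(1,2)] -> total=1
Click 2 (3,0) count=0: revealed 9 new [(2,0) (2,1) (2,2) (3,0) (3,1) (3,2) (4,0) (4,1) (4,2)] -> total=10
Click 3 (5,4) count=1: revealed 1 new [(5,4)] -> total=11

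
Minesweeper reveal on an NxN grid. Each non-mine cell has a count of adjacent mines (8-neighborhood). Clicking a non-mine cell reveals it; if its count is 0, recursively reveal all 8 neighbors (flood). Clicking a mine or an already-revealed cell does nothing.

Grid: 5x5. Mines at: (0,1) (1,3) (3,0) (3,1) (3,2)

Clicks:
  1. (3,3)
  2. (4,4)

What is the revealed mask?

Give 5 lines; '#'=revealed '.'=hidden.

Click 1 (3,3) count=1: revealed 1 new [(3,3)] -> total=1
Click 2 (4,4) count=0: revealed 5 new [(2,3) (2,4) (3,4) (4,3) (4,4)] -> total=6

Answer: .....
.....
...##
...##
...##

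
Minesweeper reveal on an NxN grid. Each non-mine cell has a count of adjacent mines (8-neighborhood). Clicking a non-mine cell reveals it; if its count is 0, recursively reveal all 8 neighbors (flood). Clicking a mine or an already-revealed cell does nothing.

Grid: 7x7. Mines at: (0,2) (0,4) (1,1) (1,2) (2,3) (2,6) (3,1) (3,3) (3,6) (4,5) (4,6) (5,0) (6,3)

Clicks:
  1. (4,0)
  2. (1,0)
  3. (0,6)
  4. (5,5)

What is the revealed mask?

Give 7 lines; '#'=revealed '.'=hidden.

Click 1 (4,0) count=2: revealed 1 new [(4,0)] -> total=1
Click 2 (1,0) count=1: revealed 1 new [(1,0)] -> total=2
Click 3 (0,6) count=0: revealed 4 new [(0,5) (0,6) (1,5) (1,6)] -> total=6
Click 4 (5,5) count=2: revealed 1 new [(5,5)] -> total=7

Answer: .....##
#....##
.......
.......
#......
.....#.
.......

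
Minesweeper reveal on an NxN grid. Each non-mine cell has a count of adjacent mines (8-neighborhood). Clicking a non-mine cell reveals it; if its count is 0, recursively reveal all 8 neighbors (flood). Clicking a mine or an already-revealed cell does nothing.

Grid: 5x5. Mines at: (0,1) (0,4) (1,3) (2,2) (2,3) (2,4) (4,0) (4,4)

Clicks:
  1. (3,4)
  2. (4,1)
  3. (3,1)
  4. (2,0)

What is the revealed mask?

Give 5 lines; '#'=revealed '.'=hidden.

Answer: .....
##...
##...
##..#
.#...

Derivation:
Click 1 (3,4) count=3: revealed 1 new [(3,4)] -> total=1
Click 2 (4,1) count=1: revealed 1 new [(4,1)] -> total=2
Click 3 (3,1) count=2: revealed 1 new [(3,1)] -> total=3
Click 4 (2,0) count=0: revealed 5 new [(1,0) (1,1) (2,0) (2,1) (3,0)] -> total=8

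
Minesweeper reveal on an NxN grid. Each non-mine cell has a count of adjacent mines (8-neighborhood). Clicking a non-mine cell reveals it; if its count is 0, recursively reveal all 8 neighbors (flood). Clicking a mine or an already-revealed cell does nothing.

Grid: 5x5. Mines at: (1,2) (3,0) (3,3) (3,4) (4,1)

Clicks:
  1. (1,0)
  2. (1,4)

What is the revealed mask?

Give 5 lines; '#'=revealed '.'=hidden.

Click 1 (1,0) count=0: revealed 6 new [(0,0) (0,1) (1,0) (1,1) (2,0) (2,1)] -> total=6
Click 2 (1,4) count=0: revealed 6 new [(0,3) (0,4) (1,3) (1,4) (2,3) (2,4)] -> total=12

Answer: ##.##
##.##
##.##
.....
.....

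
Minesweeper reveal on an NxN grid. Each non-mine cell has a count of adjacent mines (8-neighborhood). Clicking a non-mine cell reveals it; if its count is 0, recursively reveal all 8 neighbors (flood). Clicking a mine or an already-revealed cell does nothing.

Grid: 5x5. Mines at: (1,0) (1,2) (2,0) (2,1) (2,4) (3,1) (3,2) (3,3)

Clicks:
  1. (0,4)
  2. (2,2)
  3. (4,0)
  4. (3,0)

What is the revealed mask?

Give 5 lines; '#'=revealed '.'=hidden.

Answer: ...##
...##
..#..
#....
#....

Derivation:
Click 1 (0,4) count=0: revealed 4 new [(0,3) (0,4) (1,3) (1,4)] -> total=4
Click 2 (2,2) count=5: revealed 1 new [(2,2)] -> total=5
Click 3 (4,0) count=1: revealed 1 new [(4,0)] -> total=6
Click 4 (3,0) count=3: revealed 1 new [(3,0)] -> total=7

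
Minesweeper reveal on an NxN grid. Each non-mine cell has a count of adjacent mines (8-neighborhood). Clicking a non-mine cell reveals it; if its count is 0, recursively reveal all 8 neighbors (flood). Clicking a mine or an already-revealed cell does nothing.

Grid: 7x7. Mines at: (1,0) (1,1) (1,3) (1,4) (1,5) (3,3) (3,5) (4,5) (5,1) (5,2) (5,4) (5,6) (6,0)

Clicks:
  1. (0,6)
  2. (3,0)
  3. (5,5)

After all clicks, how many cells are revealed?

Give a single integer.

Click 1 (0,6) count=1: revealed 1 new [(0,6)] -> total=1
Click 2 (3,0) count=0: revealed 9 new [(2,0) (2,1) (2,2) (3,0) (3,1) (3,2) (4,0) (4,1) (4,2)] -> total=10
Click 3 (5,5) count=3: revealed 1 new [(5,5)] -> total=11

Answer: 11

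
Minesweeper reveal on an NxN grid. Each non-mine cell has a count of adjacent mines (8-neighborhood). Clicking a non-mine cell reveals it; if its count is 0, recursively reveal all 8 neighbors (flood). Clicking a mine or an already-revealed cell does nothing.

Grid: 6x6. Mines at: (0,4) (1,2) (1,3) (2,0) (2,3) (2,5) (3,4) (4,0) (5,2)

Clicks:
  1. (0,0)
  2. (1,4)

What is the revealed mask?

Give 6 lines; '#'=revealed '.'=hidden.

Click 1 (0,0) count=0: revealed 4 new [(0,0) (0,1) (1,0) (1,1)] -> total=4
Click 2 (1,4) count=4: revealed 1 new [(1,4)] -> total=5

Answer: ##....
##..#.
......
......
......
......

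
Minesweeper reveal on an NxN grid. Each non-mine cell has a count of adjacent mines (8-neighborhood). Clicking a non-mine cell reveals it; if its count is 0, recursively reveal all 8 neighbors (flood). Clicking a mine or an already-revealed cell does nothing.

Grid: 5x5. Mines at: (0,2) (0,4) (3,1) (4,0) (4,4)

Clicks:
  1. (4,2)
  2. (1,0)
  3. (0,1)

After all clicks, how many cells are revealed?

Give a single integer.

Click 1 (4,2) count=1: revealed 1 new [(4,2)] -> total=1
Click 2 (1,0) count=0: revealed 6 new [(0,0) (0,1) (1,0) (1,1) (2,0) (2,1)] -> total=7
Click 3 (0,1) count=1: revealed 0 new [(none)] -> total=7

Answer: 7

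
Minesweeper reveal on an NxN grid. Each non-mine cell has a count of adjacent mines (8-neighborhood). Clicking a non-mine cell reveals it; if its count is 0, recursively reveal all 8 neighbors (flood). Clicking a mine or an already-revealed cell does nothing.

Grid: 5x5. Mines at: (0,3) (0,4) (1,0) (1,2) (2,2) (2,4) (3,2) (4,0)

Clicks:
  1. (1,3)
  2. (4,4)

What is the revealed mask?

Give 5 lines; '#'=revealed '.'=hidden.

Click 1 (1,3) count=5: revealed 1 new [(1,3)] -> total=1
Click 2 (4,4) count=0: revealed 4 new [(3,3) (3,4) (4,3) (4,4)] -> total=5

Answer: .....
...#.
.....
...##
...##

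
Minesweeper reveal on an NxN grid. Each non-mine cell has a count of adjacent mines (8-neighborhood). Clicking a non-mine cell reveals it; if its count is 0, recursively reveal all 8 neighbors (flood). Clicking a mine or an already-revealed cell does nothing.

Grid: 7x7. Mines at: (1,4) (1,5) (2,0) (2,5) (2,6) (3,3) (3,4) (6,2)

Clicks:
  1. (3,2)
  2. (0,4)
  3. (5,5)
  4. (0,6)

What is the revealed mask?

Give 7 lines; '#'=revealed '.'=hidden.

Answer: ....#.#
.......
.......
..#..##
...####
...####
...####

Derivation:
Click 1 (3,2) count=1: revealed 1 new [(3,2)] -> total=1
Click 2 (0,4) count=2: revealed 1 new [(0,4)] -> total=2
Click 3 (5,5) count=0: revealed 14 new [(3,5) (3,6) (4,3) (4,4) (4,5) (4,6) (5,3) (5,4) (5,5) (5,6) (6,3) (6,4) (6,5) (6,6)] -> total=16
Click 4 (0,6) count=1: revealed 1 new [(0,6)] -> total=17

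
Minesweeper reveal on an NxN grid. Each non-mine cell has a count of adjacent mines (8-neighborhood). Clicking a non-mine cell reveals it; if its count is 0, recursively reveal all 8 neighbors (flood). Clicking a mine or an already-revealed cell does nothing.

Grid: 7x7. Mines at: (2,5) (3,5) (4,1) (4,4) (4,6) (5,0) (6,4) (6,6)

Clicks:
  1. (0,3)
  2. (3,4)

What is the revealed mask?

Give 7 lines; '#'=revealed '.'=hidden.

Answer: #######
#######
#####..
#####..
.......
.......
.......

Derivation:
Click 1 (0,3) count=0: revealed 24 new [(0,0) (0,1) (0,2) (0,3) (0,4) (0,5) (0,6) (1,0) (1,1) (1,2) (1,3) (1,4) (1,5) (1,6) (2,0) (2,1) (2,2) (2,3) (2,4) (3,0) (3,1) (3,2) (3,3) (3,4)] -> total=24
Click 2 (3,4) count=3: revealed 0 new [(none)] -> total=24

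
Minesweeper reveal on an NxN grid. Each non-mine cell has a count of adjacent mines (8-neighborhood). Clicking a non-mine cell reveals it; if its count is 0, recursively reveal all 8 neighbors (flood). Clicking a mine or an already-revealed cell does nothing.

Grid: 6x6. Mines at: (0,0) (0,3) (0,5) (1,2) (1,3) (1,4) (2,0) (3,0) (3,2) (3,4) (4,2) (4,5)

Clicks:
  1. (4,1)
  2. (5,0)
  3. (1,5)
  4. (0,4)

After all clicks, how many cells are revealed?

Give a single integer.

Answer: 6

Derivation:
Click 1 (4,1) count=3: revealed 1 new [(4,1)] -> total=1
Click 2 (5,0) count=0: revealed 3 new [(4,0) (5,0) (5,1)] -> total=4
Click 3 (1,5) count=2: revealed 1 new [(1,5)] -> total=5
Click 4 (0,4) count=4: revealed 1 new [(0,4)] -> total=6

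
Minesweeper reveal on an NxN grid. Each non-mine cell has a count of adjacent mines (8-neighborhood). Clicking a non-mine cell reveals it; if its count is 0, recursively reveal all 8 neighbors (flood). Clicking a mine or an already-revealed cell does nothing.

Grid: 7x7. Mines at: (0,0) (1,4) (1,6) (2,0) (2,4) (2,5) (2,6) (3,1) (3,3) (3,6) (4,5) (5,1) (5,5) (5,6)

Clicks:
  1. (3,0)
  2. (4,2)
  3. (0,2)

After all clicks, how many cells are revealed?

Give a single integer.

Click 1 (3,0) count=2: revealed 1 new [(3,0)] -> total=1
Click 2 (4,2) count=3: revealed 1 new [(4,2)] -> total=2
Click 3 (0,2) count=0: revealed 9 new [(0,1) (0,2) (0,3) (1,1) (1,2) (1,3) (2,1) (2,2) (2,3)] -> total=11

Answer: 11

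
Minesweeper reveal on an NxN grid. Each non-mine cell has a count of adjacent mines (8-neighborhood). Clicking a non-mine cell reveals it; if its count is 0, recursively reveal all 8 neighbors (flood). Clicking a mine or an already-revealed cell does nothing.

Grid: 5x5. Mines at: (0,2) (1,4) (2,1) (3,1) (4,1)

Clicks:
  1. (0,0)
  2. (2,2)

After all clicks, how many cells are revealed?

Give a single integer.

Click 1 (0,0) count=0: revealed 4 new [(0,0) (0,1) (1,0) (1,1)] -> total=4
Click 2 (2,2) count=2: revealed 1 new [(2,2)] -> total=5

Answer: 5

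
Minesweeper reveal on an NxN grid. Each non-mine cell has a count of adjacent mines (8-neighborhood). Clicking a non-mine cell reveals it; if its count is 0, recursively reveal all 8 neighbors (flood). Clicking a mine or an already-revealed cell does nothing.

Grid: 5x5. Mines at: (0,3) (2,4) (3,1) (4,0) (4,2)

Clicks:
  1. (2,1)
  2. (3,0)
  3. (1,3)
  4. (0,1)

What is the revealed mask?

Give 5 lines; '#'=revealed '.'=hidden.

Click 1 (2,1) count=1: revealed 1 new [(2,1)] -> total=1
Click 2 (3,0) count=2: revealed 1 new [(3,0)] -> total=2
Click 3 (1,3) count=2: revealed 1 new [(1,3)] -> total=3
Click 4 (0,1) count=0: revealed 8 new [(0,0) (0,1) (0,2) (1,0) (1,1) (1,2) (2,0) (2,2)] -> total=11

Answer: ###..
####.
###..
#....
.....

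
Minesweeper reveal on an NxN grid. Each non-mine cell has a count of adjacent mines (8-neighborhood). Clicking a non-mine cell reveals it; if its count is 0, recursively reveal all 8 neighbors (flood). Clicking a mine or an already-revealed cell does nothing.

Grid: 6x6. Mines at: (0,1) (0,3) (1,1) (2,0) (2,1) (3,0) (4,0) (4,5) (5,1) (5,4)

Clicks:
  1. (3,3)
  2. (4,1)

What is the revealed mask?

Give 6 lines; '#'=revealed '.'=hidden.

Click 1 (3,3) count=0: revealed 17 new [(0,4) (0,5) (1,2) (1,3) (1,4) (1,5) (2,2) (2,3) (2,4) (2,5) (3,2) (3,3) (3,4) (3,5) (4,2) (4,3) (4,4)] -> total=17
Click 2 (4,1) count=3: revealed 1 new [(4,1)] -> total=18

Answer: ....##
..####
..####
..####
.####.
......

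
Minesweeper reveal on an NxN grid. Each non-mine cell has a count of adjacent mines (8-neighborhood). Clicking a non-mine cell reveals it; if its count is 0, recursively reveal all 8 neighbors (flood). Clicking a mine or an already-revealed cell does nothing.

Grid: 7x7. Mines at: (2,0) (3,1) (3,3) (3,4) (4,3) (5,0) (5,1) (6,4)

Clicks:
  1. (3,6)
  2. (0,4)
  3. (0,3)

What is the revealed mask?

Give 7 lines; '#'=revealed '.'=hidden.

Answer: #######
#######
.######
.....##
.....##
.....##
.....##

Derivation:
Click 1 (3,6) count=0: revealed 28 new [(0,0) (0,1) (0,2) (0,3) (0,4) (0,5) (0,6) (1,0) (1,1) (1,2) (1,3) (1,4) (1,5) (1,6) (2,1) (2,2) (2,3) (2,4) (2,5) (2,6) (3,5) (3,6) (4,5) (4,6) (5,5) (5,6) (6,5) (6,6)] -> total=28
Click 2 (0,4) count=0: revealed 0 new [(none)] -> total=28
Click 3 (0,3) count=0: revealed 0 new [(none)] -> total=28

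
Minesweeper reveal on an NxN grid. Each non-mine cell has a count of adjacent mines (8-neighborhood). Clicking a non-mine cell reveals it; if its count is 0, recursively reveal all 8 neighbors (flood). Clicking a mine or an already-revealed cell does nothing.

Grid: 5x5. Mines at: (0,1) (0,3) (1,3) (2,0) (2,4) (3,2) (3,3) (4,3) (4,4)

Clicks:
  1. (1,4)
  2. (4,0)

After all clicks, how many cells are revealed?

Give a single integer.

Click 1 (1,4) count=3: revealed 1 new [(1,4)] -> total=1
Click 2 (4,0) count=0: revealed 4 new [(3,0) (3,1) (4,0) (4,1)] -> total=5

Answer: 5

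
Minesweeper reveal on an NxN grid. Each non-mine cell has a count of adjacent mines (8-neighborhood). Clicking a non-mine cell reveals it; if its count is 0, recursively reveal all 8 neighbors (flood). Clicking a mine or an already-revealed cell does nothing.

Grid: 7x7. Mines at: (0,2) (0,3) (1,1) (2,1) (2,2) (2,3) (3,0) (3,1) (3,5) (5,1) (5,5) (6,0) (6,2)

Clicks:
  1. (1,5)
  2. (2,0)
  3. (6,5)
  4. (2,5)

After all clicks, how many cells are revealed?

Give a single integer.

Answer: 11

Derivation:
Click 1 (1,5) count=0: revealed 9 new [(0,4) (0,5) (0,6) (1,4) (1,5) (1,6) (2,4) (2,5) (2,6)] -> total=9
Click 2 (2,0) count=4: revealed 1 new [(2,0)] -> total=10
Click 3 (6,5) count=1: revealed 1 new [(6,5)] -> total=11
Click 4 (2,5) count=1: revealed 0 new [(none)] -> total=11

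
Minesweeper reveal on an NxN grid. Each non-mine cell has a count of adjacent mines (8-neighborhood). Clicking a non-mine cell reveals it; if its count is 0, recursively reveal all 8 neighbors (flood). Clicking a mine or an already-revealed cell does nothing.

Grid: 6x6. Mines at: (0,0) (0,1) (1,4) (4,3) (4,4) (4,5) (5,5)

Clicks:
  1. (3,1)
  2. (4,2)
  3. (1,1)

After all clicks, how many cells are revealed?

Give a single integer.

Click 1 (3,1) count=0: revealed 18 new [(1,0) (1,1) (1,2) (1,3) (2,0) (2,1) (2,2) (2,3) (3,0) (3,1) (3,2) (3,3) (4,0) (4,1) (4,2) (5,0) (5,1) (5,2)] -> total=18
Click 2 (4,2) count=1: revealed 0 new [(none)] -> total=18
Click 3 (1,1) count=2: revealed 0 new [(none)] -> total=18

Answer: 18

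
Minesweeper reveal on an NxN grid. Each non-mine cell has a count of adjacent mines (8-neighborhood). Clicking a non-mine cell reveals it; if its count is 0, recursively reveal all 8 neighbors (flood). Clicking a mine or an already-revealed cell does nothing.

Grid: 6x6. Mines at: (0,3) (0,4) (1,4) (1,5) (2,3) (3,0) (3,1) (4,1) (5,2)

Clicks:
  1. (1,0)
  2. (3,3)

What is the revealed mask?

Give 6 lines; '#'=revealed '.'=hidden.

Click 1 (1,0) count=0: revealed 9 new [(0,0) (0,1) (0,2) (1,0) (1,1) (1,2) (2,0) (2,1) (2,2)] -> total=9
Click 2 (3,3) count=1: revealed 1 new [(3,3)] -> total=10

Answer: ###...
###...
###...
...#..
......
......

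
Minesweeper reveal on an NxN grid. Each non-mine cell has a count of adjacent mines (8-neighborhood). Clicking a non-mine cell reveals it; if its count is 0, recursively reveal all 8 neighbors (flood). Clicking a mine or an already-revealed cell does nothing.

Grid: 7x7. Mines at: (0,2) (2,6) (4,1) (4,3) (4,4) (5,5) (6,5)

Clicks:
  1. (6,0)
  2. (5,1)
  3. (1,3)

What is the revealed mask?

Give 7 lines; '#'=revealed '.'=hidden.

Click 1 (6,0) count=0: revealed 10 new [(5,0) (5,1) (5,2) (5,3) (5,4) (6,0) (6,1) (6,2) (6,3) (6,4)] -> total=10
Click 2 (5,1) count=1: revealed 0 new [(none)] -> total=10
Click 3 (1,3) count=1: revealed 1 new [(1,3)] -> total=11

Answer: .......
...#...
.......
.......
.......
#####..
#####..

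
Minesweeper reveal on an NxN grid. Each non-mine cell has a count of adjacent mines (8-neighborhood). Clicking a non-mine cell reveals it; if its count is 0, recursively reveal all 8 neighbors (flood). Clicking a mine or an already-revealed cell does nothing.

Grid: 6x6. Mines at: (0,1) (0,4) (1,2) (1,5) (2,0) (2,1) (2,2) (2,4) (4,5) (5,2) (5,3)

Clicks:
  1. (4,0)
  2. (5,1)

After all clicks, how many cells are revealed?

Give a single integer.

Click 1 (4,0) count=0: revealed 6 new [(3,0) (3,1) (4,0) (4,1) (5,0) (5,1)] -> total=6
Click 2 (5,1) count=1: revealed 0 new [(none)] -> total=6

Answer: 6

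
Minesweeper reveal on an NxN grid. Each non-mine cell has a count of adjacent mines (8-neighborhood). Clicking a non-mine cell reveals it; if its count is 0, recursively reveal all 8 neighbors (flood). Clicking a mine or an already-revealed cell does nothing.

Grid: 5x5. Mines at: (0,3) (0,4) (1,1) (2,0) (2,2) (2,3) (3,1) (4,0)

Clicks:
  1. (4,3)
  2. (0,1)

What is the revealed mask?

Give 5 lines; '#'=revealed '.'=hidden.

Answer: .#...
.....
.....
..###
..###

Derivation:
Click 1 (4,3) count=0: revealed 6 new [(3,2) (3,3) (3,4) (4,2) (4,3) (4,4)] -> total=6
Click 2 (0,1) count=1: revealed 1 new [(0,1)] -> total=7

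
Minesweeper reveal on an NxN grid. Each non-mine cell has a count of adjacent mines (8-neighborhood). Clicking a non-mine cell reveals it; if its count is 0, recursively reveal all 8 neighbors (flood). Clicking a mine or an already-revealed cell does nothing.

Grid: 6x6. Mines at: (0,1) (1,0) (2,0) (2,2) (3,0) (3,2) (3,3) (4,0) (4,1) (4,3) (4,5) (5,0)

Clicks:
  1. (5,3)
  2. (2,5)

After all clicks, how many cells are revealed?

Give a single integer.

Click 1 (5,3) count=1: revealed 1 new [(5,3)] -> total=1
Click 2 (2,5) count=0: revealed 13 new [(0,2) (0,3) (0,4) (0,5) (1,2) (1,3) (1,4) (1,5) (2,3) (2,4) (2,5) (3,4) (3,5)] -> total=14

Answer: 14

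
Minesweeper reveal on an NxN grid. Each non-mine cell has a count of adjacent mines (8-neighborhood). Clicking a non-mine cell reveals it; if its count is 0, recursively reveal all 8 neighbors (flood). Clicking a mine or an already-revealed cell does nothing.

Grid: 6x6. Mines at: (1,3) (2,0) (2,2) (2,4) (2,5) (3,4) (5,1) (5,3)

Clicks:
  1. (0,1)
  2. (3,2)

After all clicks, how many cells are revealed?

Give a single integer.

Click 1 (0,1) count=0: revealed 6 new [(0,0) (0,1) (0,2) (1,0) (1,1) (1,2)] -> total=6
Click 2 (3,2) count=1: revealed 1 new [(3,2)] -> total=7

Answer: 7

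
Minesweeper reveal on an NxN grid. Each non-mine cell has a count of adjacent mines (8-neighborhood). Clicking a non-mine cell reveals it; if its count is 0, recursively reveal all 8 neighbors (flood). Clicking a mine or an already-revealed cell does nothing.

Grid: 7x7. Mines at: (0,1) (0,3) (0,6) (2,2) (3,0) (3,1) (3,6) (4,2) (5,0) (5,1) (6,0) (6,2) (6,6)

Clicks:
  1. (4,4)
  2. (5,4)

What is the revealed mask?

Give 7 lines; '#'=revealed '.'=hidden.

Click 1 (4,4) count=0: revealed 18 new [(1,3) (1,4) (1,5) (2,3) (2,4) (2,5) (3,3) (3,4) (3,5) (4,3) (4,4) (4,5) (5,3) (5,4) (5,5) (6,3) (6,4) (6,5)] -> total=18
Click 2 (5,4) count=0: revealed 0 new [(none)] -> total=18

Answer: .......
...###.
...###.
...###.
...###.
...###.
...###.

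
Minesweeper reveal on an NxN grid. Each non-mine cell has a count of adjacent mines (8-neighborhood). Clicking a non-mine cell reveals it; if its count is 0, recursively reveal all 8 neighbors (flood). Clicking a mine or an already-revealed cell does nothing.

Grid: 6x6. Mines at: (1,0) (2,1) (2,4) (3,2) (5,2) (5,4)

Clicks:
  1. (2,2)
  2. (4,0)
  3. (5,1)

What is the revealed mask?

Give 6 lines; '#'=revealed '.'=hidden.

Answer: ......
......
..#...
##....
##....
##....

Derivation:
Click 1 (2,2) count=2: revealed 1 new [(2,2)] -> total=1
Click 2 (4,0) count=0: revealed 6 new [(3,0) (3,1) (4,0) (4,1) (5,0) (5,1)] -> total=7
Click 3 (5,1) count=1: revealed 0 new [(none)] -> total=7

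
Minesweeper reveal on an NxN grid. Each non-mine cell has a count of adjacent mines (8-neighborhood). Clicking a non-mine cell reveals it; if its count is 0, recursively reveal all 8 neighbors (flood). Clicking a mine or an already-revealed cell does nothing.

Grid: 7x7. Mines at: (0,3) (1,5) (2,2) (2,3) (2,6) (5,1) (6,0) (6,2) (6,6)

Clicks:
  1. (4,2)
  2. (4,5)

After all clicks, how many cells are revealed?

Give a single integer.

Click 1 (4,2) count=1: revealed 1 new [(4,2)] -> total=1
Click 2 (4,5) count=0: revealed 17 new [(3,2) (3,3) (3,4) (3,5) (3,6) (4,3) (4,4) (4,5) (4,6) (5,2) (5,3) (5,4) (5,5) (5,6) (6,3) (6,4) (6,5)] -> total=18

Answer: 18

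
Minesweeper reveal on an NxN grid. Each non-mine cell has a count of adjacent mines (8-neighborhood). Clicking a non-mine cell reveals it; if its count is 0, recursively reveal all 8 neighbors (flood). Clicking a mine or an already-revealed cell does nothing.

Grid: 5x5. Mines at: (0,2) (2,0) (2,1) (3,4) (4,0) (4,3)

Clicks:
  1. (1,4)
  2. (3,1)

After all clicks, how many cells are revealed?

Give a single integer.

Answer: 7

Derivation:
Click 1 (1,4) count=0: revealed 6 new [(0,3) (0,4) (1,3) (1,4) (2,3) (2,4)] -> total=6
Click 2 (3,1) count=3: revealed 1 new [(3,1)] -> total=7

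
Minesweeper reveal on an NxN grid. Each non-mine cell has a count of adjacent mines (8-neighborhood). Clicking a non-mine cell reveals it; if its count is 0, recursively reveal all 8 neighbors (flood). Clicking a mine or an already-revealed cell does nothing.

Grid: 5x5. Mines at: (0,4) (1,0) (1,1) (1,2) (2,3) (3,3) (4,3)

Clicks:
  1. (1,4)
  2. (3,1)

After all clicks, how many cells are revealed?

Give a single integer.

Click 1 (1,4) count=2: revealed 1 new [(1,4)] -> total=1
Click 2 (3,1) count=0: revealed 9 new [(2,0) (2,1) (2,2) (3,0) (3,1) (3,2) (4,0) (4,1) (4,2)] -> total=10

Answer: 10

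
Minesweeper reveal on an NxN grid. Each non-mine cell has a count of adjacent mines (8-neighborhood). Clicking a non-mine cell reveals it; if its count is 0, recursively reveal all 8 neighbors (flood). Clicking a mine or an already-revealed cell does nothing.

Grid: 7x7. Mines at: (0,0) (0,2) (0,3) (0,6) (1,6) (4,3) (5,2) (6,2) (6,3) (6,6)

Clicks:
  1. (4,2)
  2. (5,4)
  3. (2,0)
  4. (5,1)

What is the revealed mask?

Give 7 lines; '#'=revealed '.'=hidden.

Answer: .......
######.
#######
#######
###.###
##..###
##.....

Derivation:
Click 1 (4,2) count=2: revealed 1 new [(4,2)] -> total=1
Click 2 (5,4) count=2: revealed 1 new [(5,4)] -> total=2
Click 3 (2,0) count=0: revealed 31 new [(1,0) (1,1) (1,2) (1,3) (1,4) (1,5) (2,0) (2,1) (2,2) (2,3) (2,4) (2,5) (2,6) (3,0) (3,1) (3,2) (3,3) (3,4) (3,5) (3,6) (4,0) (4,1) (4,4) (4,5) (4,6) (5,0) (5,1) (5,5) (5,6) (6,0) (6,1)] -> total=33
Click 4 (5,1) count=2: revealed 0 new [(none)] -> total=33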